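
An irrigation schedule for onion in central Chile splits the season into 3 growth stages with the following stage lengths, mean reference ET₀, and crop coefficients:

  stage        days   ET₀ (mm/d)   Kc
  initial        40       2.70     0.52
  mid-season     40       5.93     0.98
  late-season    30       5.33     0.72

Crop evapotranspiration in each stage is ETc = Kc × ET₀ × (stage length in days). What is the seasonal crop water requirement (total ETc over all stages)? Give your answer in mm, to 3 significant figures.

404 mm

initial: 0.52 × 2.70 × 40 = 56.16 mm
mid-season: 0.98 × 5.93 × 40 = 232.46 mm
late-season: 0.72 × 5.33 × 30 = 115.13 mm
Seasonal total = 403.75 mm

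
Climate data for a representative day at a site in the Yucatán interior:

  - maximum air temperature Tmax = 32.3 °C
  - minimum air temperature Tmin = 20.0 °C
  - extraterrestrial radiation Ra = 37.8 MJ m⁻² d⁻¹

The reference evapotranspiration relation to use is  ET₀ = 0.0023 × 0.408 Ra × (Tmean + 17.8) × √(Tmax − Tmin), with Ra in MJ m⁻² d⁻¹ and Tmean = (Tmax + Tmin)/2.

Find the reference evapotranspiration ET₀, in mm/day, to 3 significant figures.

Tmean = (32.3 + 20.0)/2 = 26.15 °C
0.408 Ra = 0.408 × 37.8 = 15.4224 mm/d equivalent
ET₀ = 0.0023 × 15.4224 × (26.15 + 17.8) × √12.3 = 0.0023 × 15.4224 × 43.95 × 3.5071 = 5.4675 mm/d

5.47 mm/day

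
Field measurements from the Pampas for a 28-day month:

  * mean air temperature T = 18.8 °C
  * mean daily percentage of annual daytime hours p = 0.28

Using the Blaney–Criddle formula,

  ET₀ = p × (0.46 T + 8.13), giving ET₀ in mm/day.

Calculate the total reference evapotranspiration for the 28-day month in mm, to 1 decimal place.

ET₀ = 0.28 × (0.46 × 18.8 + 8.13) = 0.28 × 16.778 = 4.6978 mm/d
Monthly total = 4.6978 × 28 = 131.538 mm

131.5 mm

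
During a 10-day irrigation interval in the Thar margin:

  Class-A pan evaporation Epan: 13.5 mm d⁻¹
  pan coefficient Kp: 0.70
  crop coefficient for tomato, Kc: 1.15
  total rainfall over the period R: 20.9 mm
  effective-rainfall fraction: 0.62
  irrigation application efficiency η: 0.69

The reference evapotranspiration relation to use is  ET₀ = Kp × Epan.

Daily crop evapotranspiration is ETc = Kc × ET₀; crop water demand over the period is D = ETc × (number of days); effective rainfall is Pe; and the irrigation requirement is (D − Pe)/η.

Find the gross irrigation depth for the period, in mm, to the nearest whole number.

139 mm

ET₀ = 0.70 × 13.5 = 9.4500 mm/d
ETc = Kc × ET₀ = 1.15 × 9.4500 = 10.8675 mm/d
Crop demand D = ETc × 10 d = 10.8675 × 10 = 108.675 mm
Pe = 0.62 × 20.9 = 12.958 mm
D − Pe = 108.675 − 12.958 = 95.717 mm
Gross irrigation = 95.717 / 0.69 = 138.720 mm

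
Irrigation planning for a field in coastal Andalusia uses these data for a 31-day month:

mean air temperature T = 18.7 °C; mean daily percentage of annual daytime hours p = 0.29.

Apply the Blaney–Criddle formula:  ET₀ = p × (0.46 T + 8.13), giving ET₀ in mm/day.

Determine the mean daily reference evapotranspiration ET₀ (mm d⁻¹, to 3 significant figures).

ET₀ = 0.29 × (0.46 × 18.7 + 8.13) = 0.29 × 16.732 = 4.8523 mm/d

4.85 mm d⁻¹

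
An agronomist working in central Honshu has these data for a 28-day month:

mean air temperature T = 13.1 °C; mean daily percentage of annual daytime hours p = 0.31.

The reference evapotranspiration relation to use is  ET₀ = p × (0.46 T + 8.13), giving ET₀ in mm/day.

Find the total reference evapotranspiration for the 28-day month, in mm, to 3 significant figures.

123 mm

ET₀ = 0.31 × (0.46 × 13.1 + 8.13) = 0.31 × 14.156 = 4.3884 mm/d
Monthly total = 4.3884 × 28 = 122.875 mm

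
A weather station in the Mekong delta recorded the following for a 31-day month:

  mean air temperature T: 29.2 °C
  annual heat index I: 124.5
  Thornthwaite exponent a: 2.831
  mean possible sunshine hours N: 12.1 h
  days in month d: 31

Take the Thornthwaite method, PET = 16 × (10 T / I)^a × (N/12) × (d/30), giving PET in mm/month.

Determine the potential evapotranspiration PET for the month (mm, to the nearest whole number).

186 mm

10T/I = 10 × 29.2 / 124.5 = 2.3454
(10T/I)^a = 2.3454^2.831 = 11.1708
Uncorrected PET = 16 × 11.1708 = 178.733 mm
Correction = (N/12)(d/30) = (12.1/12)(31/30) = 1.0419
PET = 178.733 × 1.0419 = 186.222 mm/month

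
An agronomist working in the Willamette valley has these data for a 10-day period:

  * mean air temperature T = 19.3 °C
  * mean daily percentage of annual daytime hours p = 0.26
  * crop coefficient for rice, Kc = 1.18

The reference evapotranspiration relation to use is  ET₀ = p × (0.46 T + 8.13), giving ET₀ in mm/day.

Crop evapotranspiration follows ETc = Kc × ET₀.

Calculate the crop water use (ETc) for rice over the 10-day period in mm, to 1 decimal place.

ET₀ = 0.26 × (0.46 × 19.3 + 8.13) = 0.26 × 17.008 = 4.4221 mm/d
ETc = Kc × ET₀ = 1.18 × 4.4221 = 5.2181 mm/d
Over 10 days: 5.2181 × 10 = 52.181 mm

52.2 mm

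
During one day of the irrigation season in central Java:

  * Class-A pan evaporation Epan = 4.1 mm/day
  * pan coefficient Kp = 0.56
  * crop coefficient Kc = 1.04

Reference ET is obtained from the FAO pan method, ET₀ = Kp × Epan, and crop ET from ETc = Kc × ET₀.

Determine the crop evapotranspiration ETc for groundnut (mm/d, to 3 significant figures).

2.39 mm/d

ET₀ = 0.56 × 4.1 = 2.2960 mm/d
ETc = Kc × ET₀ = 1.04 × 2.2960 = 2.3878 mm/d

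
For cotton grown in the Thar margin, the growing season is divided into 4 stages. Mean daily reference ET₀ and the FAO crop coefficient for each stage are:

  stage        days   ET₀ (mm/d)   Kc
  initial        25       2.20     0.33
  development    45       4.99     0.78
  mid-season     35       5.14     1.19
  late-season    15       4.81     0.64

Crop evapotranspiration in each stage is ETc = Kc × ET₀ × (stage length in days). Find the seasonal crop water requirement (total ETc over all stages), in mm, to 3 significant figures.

initial: 0.33 × 2.20 × 25 = 18.15 mm
development: 0.78 × 4.99 × 45 = 175.15 mm
mid-season: 1.19 × 5.14 × 35 = 214.08 mm
late-season: 0.64 × 4.81 × 15 = 46.18 mm
Seasonal total = 453.56 mm

454 mm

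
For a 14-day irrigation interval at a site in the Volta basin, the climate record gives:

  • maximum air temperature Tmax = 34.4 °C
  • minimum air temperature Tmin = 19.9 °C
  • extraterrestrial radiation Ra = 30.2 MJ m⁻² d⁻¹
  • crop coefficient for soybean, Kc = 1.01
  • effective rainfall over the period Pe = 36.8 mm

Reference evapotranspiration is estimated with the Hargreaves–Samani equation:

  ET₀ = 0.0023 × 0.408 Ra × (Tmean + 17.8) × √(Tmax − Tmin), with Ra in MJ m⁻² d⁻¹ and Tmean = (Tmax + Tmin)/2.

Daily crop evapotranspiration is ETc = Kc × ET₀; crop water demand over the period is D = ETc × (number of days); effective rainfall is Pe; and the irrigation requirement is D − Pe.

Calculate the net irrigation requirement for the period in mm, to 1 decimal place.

31.8 mm

Tmean = (34.4 + 19.9)/2 = 27.15 °C
0.408 Ra = 0.408 × 30.2 = 12.3216 mm/d equivalent
ET₀ = 0.0023 × 12.3216 × (27.15 + 17.8) × √14.5 = 0.0023 × 12.3216 × 44.95 × 3.8079 = 4.8508 mm/d
ETc = Kc × ET₀ = 1.01 × 4.8508 = 4.8993 mm/d
Crop demand D = ETc × 14 d = 4.8993 × 14 = 68.590 mm
D − Pe = 68.590 − 36.8 = 31.790 mm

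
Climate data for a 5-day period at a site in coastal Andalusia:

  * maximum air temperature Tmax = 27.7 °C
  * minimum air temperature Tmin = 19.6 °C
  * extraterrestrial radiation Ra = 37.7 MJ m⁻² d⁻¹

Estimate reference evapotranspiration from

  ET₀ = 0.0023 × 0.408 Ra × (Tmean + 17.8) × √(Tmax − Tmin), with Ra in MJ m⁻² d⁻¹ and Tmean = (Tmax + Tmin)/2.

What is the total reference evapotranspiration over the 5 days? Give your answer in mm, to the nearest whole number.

Tmean = (27.7 + 19.6)/2 = 23.65 °C
0.408 Ra = 0.408 × 37.7 = 15.3816 mm/d equivalent
ET₀ = 0.0023 × 15.3816 × (23.65 + 17.8) × √8.1 = 0.0023 × 15.3816 × 41.45 × 2.8460 = 4.1734 mm/d
Over 5 days: 4.1734 × 5 = 20.867 mm

21 mm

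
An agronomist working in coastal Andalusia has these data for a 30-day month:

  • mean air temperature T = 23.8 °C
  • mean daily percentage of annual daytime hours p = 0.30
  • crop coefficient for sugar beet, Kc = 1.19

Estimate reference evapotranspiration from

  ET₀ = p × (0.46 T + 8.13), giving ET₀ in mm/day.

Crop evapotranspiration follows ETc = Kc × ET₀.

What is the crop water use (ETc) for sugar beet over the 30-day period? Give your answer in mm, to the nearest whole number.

204 mm

ET₀ = 0.30 × (0.46 × 23.8 + 8.13) = 0.30 × 19.078 = 5.7234 mm/d
ETc = Kc × ET₀ = 1.19 × 5.7234 = 6.8108 mm/d
Over 30 days: 6.8108 × 30 = 204.324 mm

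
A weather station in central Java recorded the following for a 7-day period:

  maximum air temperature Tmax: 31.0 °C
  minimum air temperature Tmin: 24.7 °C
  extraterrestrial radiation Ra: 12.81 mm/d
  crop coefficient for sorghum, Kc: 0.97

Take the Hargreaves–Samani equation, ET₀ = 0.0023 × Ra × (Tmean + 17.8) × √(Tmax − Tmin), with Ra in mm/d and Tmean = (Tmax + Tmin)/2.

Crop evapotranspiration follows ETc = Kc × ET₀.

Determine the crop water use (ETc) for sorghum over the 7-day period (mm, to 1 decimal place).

22.9 mm

Tmean = (31.0 + 24.7)/2 = 27.85 °C
ET₀ = 0.0023 × 12.81 × (27.85 + 17.8) × √6.3 = 0.0023 × 12.81 × 45.65 × 2.5100 = 3.3759 mm/d
ETc = Kc × ET₀ = 0.97 × 3.3759 = 3.2746 mm/d
Over 7 days: 3.2746 × 7 = 22.922 mm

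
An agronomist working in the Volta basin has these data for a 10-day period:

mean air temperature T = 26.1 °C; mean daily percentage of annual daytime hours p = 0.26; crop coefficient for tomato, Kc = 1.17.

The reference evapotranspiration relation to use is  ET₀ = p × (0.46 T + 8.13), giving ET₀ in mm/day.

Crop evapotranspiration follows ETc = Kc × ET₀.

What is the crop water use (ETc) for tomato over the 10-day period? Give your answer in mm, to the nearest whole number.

ET₀ = 0.26 × (0.46 × 26.1 + 8.13) = 0.26 × 20.136 = 5.2354 mm/d
ETc = Kc × ET₀ = 1.17 × 5.2354 = 6.1254 mm/d
Over 10 days: 6.1254 × 10 = 61.254 mm

61 mm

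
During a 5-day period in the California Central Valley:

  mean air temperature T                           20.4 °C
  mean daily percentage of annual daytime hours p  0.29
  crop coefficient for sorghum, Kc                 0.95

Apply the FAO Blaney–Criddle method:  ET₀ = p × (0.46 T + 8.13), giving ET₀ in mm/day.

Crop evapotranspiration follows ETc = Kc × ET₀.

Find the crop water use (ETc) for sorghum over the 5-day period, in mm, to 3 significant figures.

24.1 mm

ET₀ = 0.29 × (0.46 × 20.4 + 8.13) = 0.29 × 17.514 = 5.0791 mm/d
ETc = Kc × ET₀ = 0.95 × 5.0791 = 4.8251 mm/d
Over 5 days: 4.8251 × 5 = 24.126 mm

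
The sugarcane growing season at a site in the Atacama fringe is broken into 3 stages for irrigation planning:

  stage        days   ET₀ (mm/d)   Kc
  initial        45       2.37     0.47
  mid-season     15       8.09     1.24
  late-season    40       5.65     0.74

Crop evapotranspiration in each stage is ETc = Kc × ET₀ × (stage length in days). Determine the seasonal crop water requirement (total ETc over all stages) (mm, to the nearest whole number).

368 mm

initial: 0.47 × 2.37 × 45 = 50.13 mm
mid-season: 1.24 × 8.09 × 15 = 150.47 mm
late-season: 0.74 × 5.65 × 40 = 167.24 mm
Seasonal total = 367.84 mm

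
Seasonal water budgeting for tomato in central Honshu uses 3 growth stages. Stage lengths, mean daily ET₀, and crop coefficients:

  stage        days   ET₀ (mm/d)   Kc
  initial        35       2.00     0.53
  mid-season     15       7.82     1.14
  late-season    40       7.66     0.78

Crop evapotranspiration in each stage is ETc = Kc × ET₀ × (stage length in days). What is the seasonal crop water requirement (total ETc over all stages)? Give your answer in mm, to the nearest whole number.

410 mm

initial: 0.53 × 2.00 × 35 = 37.10 mm
mid-season: 1.14 × 7.82 × 15 = 133.72 mm
late-season: 0.78 × 7.66 × 40 = 238.99 mm
Seasonal total = 409.81 mm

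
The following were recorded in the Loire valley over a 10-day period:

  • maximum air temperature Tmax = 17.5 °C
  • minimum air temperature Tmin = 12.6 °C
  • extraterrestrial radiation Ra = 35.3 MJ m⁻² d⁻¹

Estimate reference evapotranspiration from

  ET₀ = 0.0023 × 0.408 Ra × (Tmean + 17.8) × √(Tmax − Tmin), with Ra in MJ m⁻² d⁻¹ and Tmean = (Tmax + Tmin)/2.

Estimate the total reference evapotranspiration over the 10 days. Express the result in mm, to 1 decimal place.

24.1 mm

Tmean = (17.5 + 12.6)/2 = 15.05 °C
0.408 Ra = 0.408 × 35.3 = 14.4024 mm/d equivalent
ET₀ = 0.0023 × 14.4024 × (15.05 + 17.8) × √4.9 = 0.0023 × 14.4024 × 32.85 × 2.2136 = 2.4088 mm/d
Over 10 days: 2.4088 × 10 = 24.088 mm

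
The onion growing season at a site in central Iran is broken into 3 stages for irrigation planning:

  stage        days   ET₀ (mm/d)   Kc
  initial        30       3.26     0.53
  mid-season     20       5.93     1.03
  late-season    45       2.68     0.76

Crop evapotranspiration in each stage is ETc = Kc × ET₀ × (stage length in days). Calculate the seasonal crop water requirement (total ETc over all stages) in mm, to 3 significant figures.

initial: 0.53 × 3.26 × 30 = 51.83 mm
mid-season: 1.03 × 5.93 × 20 = 122.16 mm
late-season: 0.76 × 2.68 × 45 = 91.66 mm
Seasonal total = 265.65 mm

266 mm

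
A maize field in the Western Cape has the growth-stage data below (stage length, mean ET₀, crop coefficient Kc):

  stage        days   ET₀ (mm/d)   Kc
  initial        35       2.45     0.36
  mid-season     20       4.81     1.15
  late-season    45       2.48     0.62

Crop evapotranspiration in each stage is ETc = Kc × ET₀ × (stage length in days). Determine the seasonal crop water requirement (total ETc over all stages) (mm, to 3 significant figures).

initial: 0.36 × 2.45 × 35 = 30.87 mm
mid-season: 1.15 × 4.81 × 20 = 110.63 mm
late-season: 0.62 × 2.48 × 45 = 69.19 mm
Seasonal total = 210.69 mm

211 mm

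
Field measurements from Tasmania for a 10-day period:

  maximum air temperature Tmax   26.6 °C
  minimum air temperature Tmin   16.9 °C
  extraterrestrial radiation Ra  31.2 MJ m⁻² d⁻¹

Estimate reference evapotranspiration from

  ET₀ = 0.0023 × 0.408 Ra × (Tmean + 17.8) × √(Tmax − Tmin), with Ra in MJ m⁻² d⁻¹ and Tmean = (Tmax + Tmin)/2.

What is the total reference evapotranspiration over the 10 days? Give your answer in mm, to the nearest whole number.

36 mm

Tmean = (26.6 + 16.9)/2 = 21.75 °C
0.408 Ra = 0.408 × 31.2 = 12.7296 mm/d equivalent
ET₀ = 0.0023 × 12.7296 × (21.75 + 17.8) × √9.7 = 0.0023 × 12.7296 × 39.55 × 3.1145 = 3.6064 mm/d
Over 10 days: 3.6064 × 10 = 36.064 mm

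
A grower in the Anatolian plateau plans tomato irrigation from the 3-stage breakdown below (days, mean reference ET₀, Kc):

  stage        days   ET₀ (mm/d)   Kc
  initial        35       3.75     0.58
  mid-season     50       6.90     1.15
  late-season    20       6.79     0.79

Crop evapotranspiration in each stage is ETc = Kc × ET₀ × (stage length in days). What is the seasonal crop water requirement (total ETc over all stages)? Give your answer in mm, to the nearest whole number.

580 mm

initial: 0.58 × 3.75 × 35 = 76.13 mm
mid-season: 1.15 × 6.90 × 50 = 396.75 mm
late-season: 0.79 × 6.79 × 20 = 107.28 mm
Seasonal total = 580.16 mm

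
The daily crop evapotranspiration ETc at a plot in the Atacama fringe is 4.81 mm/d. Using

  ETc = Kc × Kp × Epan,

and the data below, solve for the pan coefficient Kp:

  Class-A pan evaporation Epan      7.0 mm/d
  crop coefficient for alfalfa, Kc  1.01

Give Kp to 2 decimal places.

0.68

ETc = Kc × Kp × Epan  ⇒  Kp = ETc / (Kc × Epan)
Kp = 4.81 / (1.01 × 7.0) = 4.81 / 7.070 = 0.6803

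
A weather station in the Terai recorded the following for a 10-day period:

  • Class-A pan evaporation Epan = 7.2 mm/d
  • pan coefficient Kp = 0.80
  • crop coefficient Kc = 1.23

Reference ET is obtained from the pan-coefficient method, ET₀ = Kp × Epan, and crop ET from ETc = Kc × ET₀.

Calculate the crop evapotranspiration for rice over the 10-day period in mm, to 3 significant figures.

ET₀ = 0.80 × 7.2 = 5.7600 mm/d
ETc = Kc × ET₀ = 1.23 × 5.7600 = 7.0848 mm/d
Over 10 days: 7.0848 × 10 = 70.848 mm

70.8 mm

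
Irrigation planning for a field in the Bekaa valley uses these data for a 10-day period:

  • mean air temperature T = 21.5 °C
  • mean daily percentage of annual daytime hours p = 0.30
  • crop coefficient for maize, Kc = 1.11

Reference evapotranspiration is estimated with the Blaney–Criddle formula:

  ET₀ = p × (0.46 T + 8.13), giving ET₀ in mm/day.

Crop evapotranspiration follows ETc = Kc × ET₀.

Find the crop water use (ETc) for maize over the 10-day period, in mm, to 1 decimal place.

ET₀ = 0.30 × (0.46 × 21.5 + 8.13) = 0.30 × 18.020 = 5.4060 mm/d
ETc = Kc × ET₀ = 1.11 × 5.4060 = 6.0007 mm/d
Over 10 days: 6.0007 × 10 = 60.007 mm

60.0 mm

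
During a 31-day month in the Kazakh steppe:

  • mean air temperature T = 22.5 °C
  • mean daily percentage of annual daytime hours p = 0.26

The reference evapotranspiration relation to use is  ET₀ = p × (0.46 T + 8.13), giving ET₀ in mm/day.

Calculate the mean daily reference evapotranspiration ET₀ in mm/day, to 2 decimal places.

ET₀ = 0.26 × (0.46 × 22.5 + 8.13) = 0.26 × 18.480 = 4.8048 mm/d

4.80 mm/day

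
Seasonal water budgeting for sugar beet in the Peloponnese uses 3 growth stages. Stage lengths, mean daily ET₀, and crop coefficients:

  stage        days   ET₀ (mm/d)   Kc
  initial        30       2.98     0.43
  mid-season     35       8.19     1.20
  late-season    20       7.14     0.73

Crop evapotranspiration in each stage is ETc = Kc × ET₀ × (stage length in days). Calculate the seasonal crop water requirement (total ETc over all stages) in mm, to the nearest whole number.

487 mm

initial: 0.43 × 2.98 × 30 = 38.44 mm
mid-season: 1.20 × 8.19 × 35 = 343.98 mm
late-season: 0.73 × 7.14 × 20 = 104.24 mm
Seasonal total = 486.66 mm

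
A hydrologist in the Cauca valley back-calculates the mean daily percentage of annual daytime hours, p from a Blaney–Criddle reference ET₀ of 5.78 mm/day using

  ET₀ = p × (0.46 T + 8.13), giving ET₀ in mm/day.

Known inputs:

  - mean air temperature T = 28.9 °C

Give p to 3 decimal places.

0.270

p = ET₀ / (0.46 T + 8.13) = 5.78 / (0.46 × 28.9 + 8.13) = 5.78 / 21.424 = 0.2698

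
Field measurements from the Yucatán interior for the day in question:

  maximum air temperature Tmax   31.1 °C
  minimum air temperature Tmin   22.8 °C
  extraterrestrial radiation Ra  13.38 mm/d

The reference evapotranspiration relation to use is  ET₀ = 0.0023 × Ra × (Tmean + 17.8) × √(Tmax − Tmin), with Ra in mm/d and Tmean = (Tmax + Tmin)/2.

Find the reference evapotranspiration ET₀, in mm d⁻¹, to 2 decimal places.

Tmean = (31.1 + 22.8)/2 = 26.95 °C
ET₀ = 0.0023 × 13.38 × (26.95 + 17.8) × √8.3 = 0.0023 × 13.38 × 44.75 × 2.8810 = 3.9675 mm/d

3.97 mm d⁻¹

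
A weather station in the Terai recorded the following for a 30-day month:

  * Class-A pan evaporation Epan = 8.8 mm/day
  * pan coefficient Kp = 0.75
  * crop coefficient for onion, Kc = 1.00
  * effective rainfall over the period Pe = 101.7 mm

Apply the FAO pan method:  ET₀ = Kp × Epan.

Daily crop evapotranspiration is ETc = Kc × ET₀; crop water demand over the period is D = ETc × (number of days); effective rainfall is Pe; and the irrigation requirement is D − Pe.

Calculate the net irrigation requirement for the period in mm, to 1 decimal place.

ET₀ = 0.75 × 8.8 = 6.6000 mm/d
ETc = Kc × ET₀ = 1.00 × 6.6000 = 6.6000 mm/d
Crop demand D = ETc × 30 d = 6.6000 × 30 = 198.000 mm
D − Pe = 198.000 − 101.7 = 96.300 mm

96.3 mm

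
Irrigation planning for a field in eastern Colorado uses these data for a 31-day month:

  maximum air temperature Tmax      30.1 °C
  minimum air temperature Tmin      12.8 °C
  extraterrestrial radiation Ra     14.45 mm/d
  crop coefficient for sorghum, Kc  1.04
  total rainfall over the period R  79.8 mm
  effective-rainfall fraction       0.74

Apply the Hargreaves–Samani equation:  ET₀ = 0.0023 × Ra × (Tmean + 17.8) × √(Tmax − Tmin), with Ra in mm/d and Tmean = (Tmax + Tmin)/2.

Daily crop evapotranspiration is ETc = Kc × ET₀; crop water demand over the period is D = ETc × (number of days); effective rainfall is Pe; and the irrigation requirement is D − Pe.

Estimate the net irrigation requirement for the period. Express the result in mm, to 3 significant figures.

116 mm

Tmean = (30.1 + 12.8)/2 = 21.45 °C
ET₀ = 0.0023 × 14.45 × (21.45 + 17.8) × √17.3 = 0.0023 × 14.45 × 39.25 × 4.1593 = 5.4257 mm/d
ETc = Kc × ET₀ = 1.04 × 5.4257 = 5.6427 mm/d
Crop demand D = ETc × 31 d = 5.6427 × 31 = 174.924 mm
Pe = 0.74 × 79.8 = 59.052 mm
D − Pe = 174.924 − 59.052 = 115.872 mm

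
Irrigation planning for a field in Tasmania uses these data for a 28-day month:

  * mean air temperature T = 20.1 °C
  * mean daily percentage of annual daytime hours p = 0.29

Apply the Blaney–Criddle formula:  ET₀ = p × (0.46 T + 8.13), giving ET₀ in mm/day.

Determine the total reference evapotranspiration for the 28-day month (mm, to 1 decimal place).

141.1 mm

ET₀ = 0.29 × (0.46 × 20.1 + 8.13) = 0.29 × 17.376 = 5.0390 mm/d
Monthly total = 5.0390 × 28 = 141.092 mm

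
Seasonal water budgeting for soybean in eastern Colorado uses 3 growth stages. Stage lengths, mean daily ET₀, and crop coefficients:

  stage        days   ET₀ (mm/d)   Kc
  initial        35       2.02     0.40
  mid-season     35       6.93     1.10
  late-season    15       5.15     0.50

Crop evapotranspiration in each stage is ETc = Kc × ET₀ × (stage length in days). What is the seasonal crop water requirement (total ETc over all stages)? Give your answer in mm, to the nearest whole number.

334 mm

initial: 0.40 × 2.02 × 35 = 28.28 mm
mid-season: 1.10 × 6.93 × 35 = 266.81 mm
late-season: 0.50 × 5.15 × 15 = 38.63 mm
Seasonal total = 333.72 mm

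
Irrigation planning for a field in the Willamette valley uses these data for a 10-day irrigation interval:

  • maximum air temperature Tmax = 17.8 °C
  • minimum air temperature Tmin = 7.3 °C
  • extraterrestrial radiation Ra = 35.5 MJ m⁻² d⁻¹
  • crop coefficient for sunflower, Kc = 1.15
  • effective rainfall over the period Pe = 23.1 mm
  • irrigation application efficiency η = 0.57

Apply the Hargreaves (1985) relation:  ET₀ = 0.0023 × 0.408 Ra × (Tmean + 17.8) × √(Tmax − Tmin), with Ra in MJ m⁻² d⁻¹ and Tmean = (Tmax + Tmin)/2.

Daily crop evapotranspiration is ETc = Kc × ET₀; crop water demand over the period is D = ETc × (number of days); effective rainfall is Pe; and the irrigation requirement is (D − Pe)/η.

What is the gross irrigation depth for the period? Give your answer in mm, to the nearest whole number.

Tmean = (17.8 + 7.3)/2 = 12.55 °C
0.408 Ra = 0.408 × 35.5 = 14.4840 mm/d equivalent
ET₀ = 0.0023 × 14.4840 × (12.55 + 17.8) × √10.5 = 0.0023 × 14.4840 × 30.35 × 3.2404 = 3.2762 mm/d
ETc = Kc × ET₀ = 1.15 × 3.2762 = 3.7676 mm/d
Crop demand D = ETc × 10 d = 3.7676 × 10 = 37.676 mm
D − Pe = 37.676 − 23.1 = 14.576 mm
Gross irrigation = 14.576 / 0.57 = 25.572 mm

26 mm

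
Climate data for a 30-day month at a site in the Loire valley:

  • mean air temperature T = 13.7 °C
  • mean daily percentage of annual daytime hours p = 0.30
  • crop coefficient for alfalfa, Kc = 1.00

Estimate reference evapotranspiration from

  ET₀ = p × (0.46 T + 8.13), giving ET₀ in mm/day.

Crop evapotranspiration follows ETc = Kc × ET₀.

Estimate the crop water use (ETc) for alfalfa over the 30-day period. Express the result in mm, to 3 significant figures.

130 mm

ET₀ = 0.30 × (0.46 × 13.7 + 8.13) = 0.30 × 14.432 = 4.3296 mm/d
ETc = Kc × ET₀ = 1.00 × 4.3296 = 4.3296 mm/d
Over 30 days: 4.3296 × 30 = 129.888 mm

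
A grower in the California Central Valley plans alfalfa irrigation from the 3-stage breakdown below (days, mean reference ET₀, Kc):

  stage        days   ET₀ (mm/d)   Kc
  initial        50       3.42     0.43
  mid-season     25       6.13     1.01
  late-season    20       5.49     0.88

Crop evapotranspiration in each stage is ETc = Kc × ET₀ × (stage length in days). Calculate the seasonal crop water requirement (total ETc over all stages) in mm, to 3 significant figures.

325 mm

initial: 0.43 × 3.42 × 50 = 73.53 mm
mid-season: 1.01 × 6.13 × 25 = 154.78 mm
late-season: 0.88 × 5.49 × 20 = 96.62 mm
Seasonal total = 324.93 mm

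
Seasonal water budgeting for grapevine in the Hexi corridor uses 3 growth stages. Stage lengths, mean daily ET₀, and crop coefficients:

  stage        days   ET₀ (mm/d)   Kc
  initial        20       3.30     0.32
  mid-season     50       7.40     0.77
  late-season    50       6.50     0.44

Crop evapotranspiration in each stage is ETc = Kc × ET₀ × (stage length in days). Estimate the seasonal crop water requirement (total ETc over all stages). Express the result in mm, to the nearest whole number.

449 mm

initial: 0.32 × 3.30 × 20 = 21.12 mm
mid-season: 0.77 × 7.40 × 50 = 284.90 mm
late-season: 0.44 × 6.50 × 50 = 143.00 mm
Seasonal total = 449.02 mm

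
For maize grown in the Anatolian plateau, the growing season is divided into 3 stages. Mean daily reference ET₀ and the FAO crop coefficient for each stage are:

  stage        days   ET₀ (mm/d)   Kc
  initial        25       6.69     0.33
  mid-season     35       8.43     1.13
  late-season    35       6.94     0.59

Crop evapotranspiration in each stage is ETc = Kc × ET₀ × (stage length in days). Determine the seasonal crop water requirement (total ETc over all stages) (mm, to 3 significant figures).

initial: 0.33 × 6.69 × 25 = 55.19 mm
mid-season: 1.13 × 8.43 × 35 = 333.41 mm
late-season: 0.59 × 6.94 × 35 = 143.31 mm
Seasonal total = 531.91 mm

532 mm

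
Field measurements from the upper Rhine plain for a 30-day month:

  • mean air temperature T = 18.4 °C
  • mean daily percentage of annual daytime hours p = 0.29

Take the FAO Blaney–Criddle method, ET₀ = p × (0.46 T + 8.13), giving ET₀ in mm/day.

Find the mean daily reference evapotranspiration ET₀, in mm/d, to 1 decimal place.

ET₀ = 0.29 × (0.46 × 18.4 + 8.13) = 0.29 × 16.594 = 4.8123 mm/d

4.8 mm/d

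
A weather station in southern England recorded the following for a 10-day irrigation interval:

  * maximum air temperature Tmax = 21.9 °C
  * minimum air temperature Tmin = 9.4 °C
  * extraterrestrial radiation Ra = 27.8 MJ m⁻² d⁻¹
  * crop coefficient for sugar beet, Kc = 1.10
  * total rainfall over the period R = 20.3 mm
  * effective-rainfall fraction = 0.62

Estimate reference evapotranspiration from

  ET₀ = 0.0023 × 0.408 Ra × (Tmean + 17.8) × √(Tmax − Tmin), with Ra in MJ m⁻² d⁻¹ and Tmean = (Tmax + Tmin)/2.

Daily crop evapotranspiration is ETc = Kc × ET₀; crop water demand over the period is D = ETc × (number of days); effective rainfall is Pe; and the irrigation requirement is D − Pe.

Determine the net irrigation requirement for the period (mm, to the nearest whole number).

21 mm

Tmean = (21.9 + 9.4)/2 = 15.65 °C
0.408 Ra = 0.408 × 27.8 = 11.3424 mm/d equivalent
ET₀ = 0.0023 × 11.3424 × (15.65 + 17.8) × √12.5 = 0.0023 × 11.3424 × 33.45 × 3.5355 = 3.0852 mm/d
ETc = Kc × ET₀ = 1.10 × 3.0852 = 3.3937 mm/d
Crop demand D = ETc × 10 d = 3.3937 × 10 = 33.937 mm
Pe = 0.62 × 20.3 = 12.586 mm
D − Pe = 33.937 − 12.586 = 21.351 mm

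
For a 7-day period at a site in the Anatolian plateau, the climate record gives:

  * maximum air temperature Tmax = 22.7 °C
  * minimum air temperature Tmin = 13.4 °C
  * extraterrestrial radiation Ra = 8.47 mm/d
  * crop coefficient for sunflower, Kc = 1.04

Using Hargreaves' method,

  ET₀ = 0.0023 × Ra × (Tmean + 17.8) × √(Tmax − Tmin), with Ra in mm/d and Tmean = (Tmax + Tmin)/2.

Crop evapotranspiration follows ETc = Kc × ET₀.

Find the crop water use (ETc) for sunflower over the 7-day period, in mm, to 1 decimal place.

15.5 mm

Tmean = (22.7 + 13.4)/2 = 18.05 °C
ET₀ = 0.0023 × 8.47 × (18.05 + 17.8) × √9.3 = 0.0023 × 8.47 × 35.85 × 3.0496 = 2.1298 mm/d
ETc = Kc × ET₀ = 1.04 × 2.1298 = 2.2150 mm/d
Over 7 days: 2.2150 × 7 = 15.505 mm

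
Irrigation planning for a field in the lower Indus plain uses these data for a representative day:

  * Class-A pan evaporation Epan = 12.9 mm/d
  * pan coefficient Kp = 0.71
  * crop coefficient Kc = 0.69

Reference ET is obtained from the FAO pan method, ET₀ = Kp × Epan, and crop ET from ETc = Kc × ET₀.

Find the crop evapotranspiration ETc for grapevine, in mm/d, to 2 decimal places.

6.32 mm/d

ET₀ = 0.71 × 12.9 = 9.1590 mm/d
ETc = Kc × ET₀ = 0.69 × 9.1590 = 6.3197 mm/d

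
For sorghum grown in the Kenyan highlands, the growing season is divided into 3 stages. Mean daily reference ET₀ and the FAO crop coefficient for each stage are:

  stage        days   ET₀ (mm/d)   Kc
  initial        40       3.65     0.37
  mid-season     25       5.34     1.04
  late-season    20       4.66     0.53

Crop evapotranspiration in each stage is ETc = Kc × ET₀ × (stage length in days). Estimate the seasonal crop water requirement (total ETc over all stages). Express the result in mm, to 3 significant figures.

242 mm

initial: 0.37 × 3.65 × 40 = 54.02 mm
mid-season: 1.04 × 5.34 × 25 = 138.84 mm
late-season: 0.53 × 4.66 × 20 = 49.40 mm
Seasonal total = 242.26 mm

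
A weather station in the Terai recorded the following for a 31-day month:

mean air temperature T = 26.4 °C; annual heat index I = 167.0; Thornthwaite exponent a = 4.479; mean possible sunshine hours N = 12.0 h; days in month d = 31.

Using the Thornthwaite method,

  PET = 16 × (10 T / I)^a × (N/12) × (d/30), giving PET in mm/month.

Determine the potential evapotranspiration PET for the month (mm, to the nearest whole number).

10T/I = 10 × 26.4 / 167.0 = 1.5808
(10T/I)^a = 1.5808^4.479 = 7.7762
Uncorrected PET = 16 × 7.7762 = 124.419 mm
Correction = (N/12)(d/30) = (12.0/12)(31/30) = 1.0333
PET = 124.419 × 1.0333 = 128.562 mm/month

129 mm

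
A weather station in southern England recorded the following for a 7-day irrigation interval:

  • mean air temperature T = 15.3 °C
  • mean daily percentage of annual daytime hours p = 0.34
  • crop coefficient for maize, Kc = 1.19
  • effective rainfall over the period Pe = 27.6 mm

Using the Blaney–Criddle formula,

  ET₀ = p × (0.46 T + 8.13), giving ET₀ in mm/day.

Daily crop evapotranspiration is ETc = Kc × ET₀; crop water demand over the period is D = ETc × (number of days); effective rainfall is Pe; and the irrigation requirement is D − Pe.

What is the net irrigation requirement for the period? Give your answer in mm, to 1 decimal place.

ET₀ = 0.34 × (0.46 × 15.3 + 8.13) = 0.34 × 15.168 = 5.1571 mm/d
ETc = Kc × ET₀ = 1.19 × 5.1571 = 6.1369 mm/d
Crop demand D = ETc × 7 d = 6.1369 × 7 = 42.958 mm
D − Pe = 42.958 − 27.6 = 15.358 mm

15.4 mm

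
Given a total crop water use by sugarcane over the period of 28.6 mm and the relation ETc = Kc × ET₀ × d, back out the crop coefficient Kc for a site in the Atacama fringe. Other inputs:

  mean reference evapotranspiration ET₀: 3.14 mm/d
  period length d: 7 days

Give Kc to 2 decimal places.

1.30

ETc = Kc × ET₀ × d  ⇒  Kc = ETc / (ET₀ × d)
Kc = 28.6 / (3.14 × 7) = 28.6 / 21.98 = 1.3012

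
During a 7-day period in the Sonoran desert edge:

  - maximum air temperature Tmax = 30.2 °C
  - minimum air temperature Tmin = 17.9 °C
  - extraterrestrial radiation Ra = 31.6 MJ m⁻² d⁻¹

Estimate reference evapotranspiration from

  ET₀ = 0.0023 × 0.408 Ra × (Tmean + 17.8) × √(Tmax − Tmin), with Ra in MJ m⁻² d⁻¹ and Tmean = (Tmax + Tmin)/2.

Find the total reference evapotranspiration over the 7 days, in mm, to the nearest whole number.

30 mm

Tmean = (30.2 + 17.9)/2 = 24.05 °C
0.408 Ra = 0.408 × 31.6 = 12.8928 mm/d equivalent
ET₀ = 0.0023 × 12.8928 × (24.05 + 17.8) × √12.3 = 0.0023 × 12.8928 × 41.85 × 3.5071 = 4.3523 mm/d
Over 7 days: 4.3523 × 7 = 30.466 mm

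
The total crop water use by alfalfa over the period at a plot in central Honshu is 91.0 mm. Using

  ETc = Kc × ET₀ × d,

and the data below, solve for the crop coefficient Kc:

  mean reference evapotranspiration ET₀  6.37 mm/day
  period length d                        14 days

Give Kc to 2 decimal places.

ETc = Kc × ET₀ × d  ⇒  Kc = ETc / (ET₀ × d)
Kc = 91.0 / (6.37 × 14) = 91.0 / 89.18 = 1.0204

1.02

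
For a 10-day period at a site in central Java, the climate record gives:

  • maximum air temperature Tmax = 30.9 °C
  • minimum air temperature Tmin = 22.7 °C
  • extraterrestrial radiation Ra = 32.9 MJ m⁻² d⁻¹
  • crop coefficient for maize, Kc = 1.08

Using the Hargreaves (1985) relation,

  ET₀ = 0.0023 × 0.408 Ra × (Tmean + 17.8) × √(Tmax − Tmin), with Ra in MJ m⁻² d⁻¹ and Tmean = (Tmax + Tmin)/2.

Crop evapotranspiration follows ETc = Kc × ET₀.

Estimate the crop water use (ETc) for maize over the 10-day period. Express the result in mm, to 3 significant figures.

Tmean = (30.9 + 22.7)/2 = 26.80 °C
0.408 Ra = 0.408 × 32.9 = 13.4232 mm/d equivalent
ET₀ = 0.0023 × 13.4232 × (26.80 + 17.8) × √8.2 = 0.0023 × 13.4232 × 44.60 × 2.8636 = 3.9430 mm/d
ETc = Kc × ET₀ = 1.08 × 3.9430 = 4.2584 mm/d
Over 10 days: 4.2584 × 10 = 42.584 mm

42.6 mm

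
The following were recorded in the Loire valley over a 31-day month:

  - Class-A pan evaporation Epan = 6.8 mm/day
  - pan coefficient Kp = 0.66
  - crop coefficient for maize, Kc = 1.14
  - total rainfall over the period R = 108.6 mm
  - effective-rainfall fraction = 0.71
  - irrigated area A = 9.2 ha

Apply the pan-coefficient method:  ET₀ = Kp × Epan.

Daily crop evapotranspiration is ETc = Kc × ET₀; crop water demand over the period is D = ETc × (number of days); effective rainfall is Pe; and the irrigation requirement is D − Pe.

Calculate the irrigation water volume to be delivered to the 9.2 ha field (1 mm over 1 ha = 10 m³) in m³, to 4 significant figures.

7498 m³

ET₀ = 0.66 × 6.8 = 4.4880 mm/d
ETc = Kc × ET₀ = 1.14 × 4.4880 = 5.1163 mm/d
Crop demand D = ETc × 31 d = 5.1163 × 31 = 158.605 mm
Pe = 0.71 × 108.6 = 77.106 mm
D − Pe = 158.605 − 77.106 = 81.499 mm
Volume = 81.499 mm × 9.2 ha × 10 = 7497.9 m³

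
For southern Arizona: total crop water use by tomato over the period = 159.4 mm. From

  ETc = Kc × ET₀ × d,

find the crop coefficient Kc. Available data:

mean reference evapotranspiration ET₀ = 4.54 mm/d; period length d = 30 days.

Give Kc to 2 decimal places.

1.17

ETc = Kc × ET₀ × d  ⇒  Kc = ETc / (ET₀ × d)
Kc = 159.4 / (4.54 × 30) = 159.4 / 136.20 = 1.1703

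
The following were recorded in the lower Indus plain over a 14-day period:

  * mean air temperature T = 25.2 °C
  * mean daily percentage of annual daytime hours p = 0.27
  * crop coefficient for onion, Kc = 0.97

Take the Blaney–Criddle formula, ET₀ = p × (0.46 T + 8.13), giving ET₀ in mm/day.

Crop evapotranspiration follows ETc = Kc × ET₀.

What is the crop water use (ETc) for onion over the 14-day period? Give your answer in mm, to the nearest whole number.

ET₀ = 0.27 × (0.46 × 25.2 + 8.13) = 0.27 × 19.722 = 5.3249 mm/d
ETc = Kc × ET₀ = 0.97 × 5.3249 = 5.1652 mm/d
Over 14 days: 5.1652 × 14 = 72.313 mm

72 mm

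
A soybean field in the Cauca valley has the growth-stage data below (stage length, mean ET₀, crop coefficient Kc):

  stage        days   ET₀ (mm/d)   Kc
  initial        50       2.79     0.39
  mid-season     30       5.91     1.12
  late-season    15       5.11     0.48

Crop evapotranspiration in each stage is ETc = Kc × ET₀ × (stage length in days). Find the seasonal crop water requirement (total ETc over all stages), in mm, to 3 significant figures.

290 mm

initial: 0.39 × 2.79 × 50 = 54.41 mm
mid-season: 1.12 × 5.91 × 30 = 198.58 mm
late-season: 0.48 × 5.11 × 15 = 36.79 mm
Seasonal total = 289.78 mm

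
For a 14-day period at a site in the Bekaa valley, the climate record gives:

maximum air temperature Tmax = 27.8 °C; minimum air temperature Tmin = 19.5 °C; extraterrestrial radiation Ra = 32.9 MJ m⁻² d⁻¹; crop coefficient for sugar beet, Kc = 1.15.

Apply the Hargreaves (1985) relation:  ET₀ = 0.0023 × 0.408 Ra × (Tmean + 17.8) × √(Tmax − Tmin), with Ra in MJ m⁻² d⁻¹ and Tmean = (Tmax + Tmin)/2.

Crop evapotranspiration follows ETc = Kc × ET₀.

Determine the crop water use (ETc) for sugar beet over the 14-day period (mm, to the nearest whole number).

59 mm

Tmean = (27.8 + 19.5)/2 = 23.65 °C
0.408 Ra = 0.408 × 32.9 = 13.4232 mm/d equivalent
ET₀ = 0.0023 × 13.4232 × (23.65 + 17.8) × √8.3 = 0.0023 × 13.4232 × 41.45 × 2.8810 = 3.6868 mm/d
ETc = Kc × ET₀ = 1.15 × 3.6868 = 4.2398 mm/d
Over 14 days: 4.2398 × 14 = 59.357 mm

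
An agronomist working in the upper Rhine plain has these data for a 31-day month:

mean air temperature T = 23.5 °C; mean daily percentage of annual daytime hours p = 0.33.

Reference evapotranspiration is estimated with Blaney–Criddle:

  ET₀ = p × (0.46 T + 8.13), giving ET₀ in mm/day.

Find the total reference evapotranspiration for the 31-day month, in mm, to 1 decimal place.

ET₀ = 0.33 × (0.46 × 23.5 + 8.13) = 0.33 × 18.940 = 6.2502 mm/d
Monthly total = 6.2502 × 31 = 193.756 mm

193.8 mm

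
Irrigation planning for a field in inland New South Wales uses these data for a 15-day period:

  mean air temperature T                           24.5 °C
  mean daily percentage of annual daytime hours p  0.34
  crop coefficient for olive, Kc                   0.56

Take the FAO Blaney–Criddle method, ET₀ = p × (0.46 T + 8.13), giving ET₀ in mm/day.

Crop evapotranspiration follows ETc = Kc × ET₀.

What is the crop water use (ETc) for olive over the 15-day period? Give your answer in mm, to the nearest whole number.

ET₀ = 0.34 × (0.46 × 24.5 + 8.13) = 0.34 × 19.400 = 6.5960 mm/d
ETc = Kc × ET₀ = 0.56 × 6.5960 = 3.6938 mm/d
Over 15 days: 3.6938 × 15 = 55.407 mm

55 mm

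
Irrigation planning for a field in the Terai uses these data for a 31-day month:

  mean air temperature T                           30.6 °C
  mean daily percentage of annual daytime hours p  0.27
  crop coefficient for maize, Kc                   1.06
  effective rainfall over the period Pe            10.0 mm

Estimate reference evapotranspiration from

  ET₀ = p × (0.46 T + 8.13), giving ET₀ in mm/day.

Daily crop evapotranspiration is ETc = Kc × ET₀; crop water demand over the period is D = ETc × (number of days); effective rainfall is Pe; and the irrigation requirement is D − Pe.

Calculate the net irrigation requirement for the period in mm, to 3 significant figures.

187 mm

ET₀ = 0.27 × (0.46 × 30.6 + 8.13) = 0.27 × 22.206 = 5.9956 mm/d
ETc = Kc × ET₀ = 1.06 × 5.9956 = 6.3553 mm/d
Crop demand D = ETc × 31 d = 6.3553 × 31 = 197.014 mm
D − Pe = 197.014 − 10.0 = 187.014 mm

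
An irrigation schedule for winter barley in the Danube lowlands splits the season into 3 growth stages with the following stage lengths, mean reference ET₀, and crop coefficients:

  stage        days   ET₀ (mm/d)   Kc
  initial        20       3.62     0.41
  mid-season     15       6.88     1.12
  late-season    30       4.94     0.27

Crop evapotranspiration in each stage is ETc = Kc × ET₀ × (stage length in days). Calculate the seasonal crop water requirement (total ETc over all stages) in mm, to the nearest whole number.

185 mm

initial: 0.41 × 3.62 × 20 = 29.68 mm
mid-season: 1.12 × 6.88 × 15 = 115.58 mm
late-season: 0.27 × 4.94 × 30 = 40.01 mm
Seasonal total = 185.27 mm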